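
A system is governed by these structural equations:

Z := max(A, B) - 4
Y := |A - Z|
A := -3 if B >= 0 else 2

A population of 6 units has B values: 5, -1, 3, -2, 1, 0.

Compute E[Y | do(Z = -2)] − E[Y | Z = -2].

The intervention sets Z=-2 in all 6 units regardless of B. Recomputing Y per unit gives 1, 4, 1, 4, 1, 1; average 2.
Conditioning on Z=-2 selects the 2 unit(s) with B ∈ {-1, -2}. Their Y values: 4, 4. Mean = 4.
Difference = 2 − 4 = -2.

-2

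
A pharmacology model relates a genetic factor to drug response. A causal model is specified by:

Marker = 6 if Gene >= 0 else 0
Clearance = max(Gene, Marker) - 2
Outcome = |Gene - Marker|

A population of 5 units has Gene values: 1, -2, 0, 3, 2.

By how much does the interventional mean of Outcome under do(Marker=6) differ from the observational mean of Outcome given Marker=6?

0.7

The intervention sets Marker=6 in all 5 units regardless of Gene. Recomputing Outcome per unit gives 5, 8, 6, 3, 4; average 5.2.
E[Outcome|Marker=6] averages over only the 4 units with Marker=6 (Gene = 1, 0, 3, 2): Outcome = 5, 6, 3, 4, mean 4.5.
Difference = 5.2 − 4.5 = 0.7.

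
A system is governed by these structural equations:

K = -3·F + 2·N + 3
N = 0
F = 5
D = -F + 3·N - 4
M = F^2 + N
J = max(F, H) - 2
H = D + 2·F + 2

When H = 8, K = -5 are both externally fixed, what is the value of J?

Setting H = 8, K = -5 by intervention discards those variables' equations.
J = max(F, H) - 2  [with F=5, H=8]  = 6

6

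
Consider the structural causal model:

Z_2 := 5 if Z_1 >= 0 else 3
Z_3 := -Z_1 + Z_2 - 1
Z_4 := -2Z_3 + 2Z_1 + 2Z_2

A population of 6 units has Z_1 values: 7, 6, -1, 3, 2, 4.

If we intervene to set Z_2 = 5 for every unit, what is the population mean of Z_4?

16

do(Z_2=5) breaks Z_2's dependence on Z_1. With Z_2=5 fixed, Z_4 across the units is 30, 26, -2, 14, 10, 18, mean 16.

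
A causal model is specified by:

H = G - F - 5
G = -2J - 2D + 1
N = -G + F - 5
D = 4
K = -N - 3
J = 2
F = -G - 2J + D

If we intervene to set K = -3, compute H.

-27

The intervention breaks the incoming arrows to K: K = -N - 3 no longer applies, and K = -3.
H is not downstream of the intervention, so its value is determined by the original equations.
G = -2J - 2D + 1  [with J=2, D=4]  = -11
F = -G - 2J + D  [with G=-11, J=2, D=4]  = 11
H = G - F - 5  [with G=-11, F=11]  = -27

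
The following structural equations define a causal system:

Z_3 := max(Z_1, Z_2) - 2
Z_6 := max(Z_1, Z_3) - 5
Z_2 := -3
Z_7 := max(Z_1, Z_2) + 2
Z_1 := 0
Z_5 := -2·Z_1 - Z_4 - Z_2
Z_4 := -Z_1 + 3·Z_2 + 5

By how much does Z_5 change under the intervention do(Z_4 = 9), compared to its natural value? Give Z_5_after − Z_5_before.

-13

Intervening sets Z_4 = 9 and removes its equation (Z_4 := -Z_1 + 3·Z_2 + 5).
Z_5 = -2·Z_1 - Z_4 - Z_2  [with Z_1=0, Z_4=9, Z_2=-3]  = -6
Without intervention: Z_4 = -Z_1 + 3·Z_2 + 5  [with Z_1=0, Z_2=-3]  = -4; Z_5 = -2·Z_1 - Z_4 - Z_2  [with Z_1=0, Z_4=-4, Z_2=-3]  = 7.
Change = -6 − 7 = -13.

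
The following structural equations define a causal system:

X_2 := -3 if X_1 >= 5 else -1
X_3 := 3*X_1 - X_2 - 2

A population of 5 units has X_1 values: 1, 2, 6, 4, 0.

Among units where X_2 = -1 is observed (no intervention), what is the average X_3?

4.25

Observing X_2=-1 restricts to units where X_2's equation naturally yields -1: X_1 ∈ {1, 2, 4, 0}. In that subpopulation X_3 = 2, 5, 11, -1, mean 4.25.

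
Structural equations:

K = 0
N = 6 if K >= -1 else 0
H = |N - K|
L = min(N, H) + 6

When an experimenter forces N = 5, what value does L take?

Under do(N=5), the mechanism N = 6 if K >= -1 else 0 is discarded; N is fixed at 5.
H = |N - K|  [with N=5, K=0]  = 5
L = min(N, H) + 6  [with N=5, H=5]  = 11

11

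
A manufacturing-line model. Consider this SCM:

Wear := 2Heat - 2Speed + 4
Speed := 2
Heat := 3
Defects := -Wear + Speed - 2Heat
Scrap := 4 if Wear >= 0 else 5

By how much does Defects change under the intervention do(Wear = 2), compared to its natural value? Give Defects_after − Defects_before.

4

The intervention breaks the incoming arrows to Wear: Wear := 2Heat - 2Speed + 4 no longer applies, and Wear = 2.
Defects = -Wear + Speed - 2Heat  [with Wear=2, Speed=2, Heat=3]  = -6
Without intervention: Wear = 2Heat - 2Speed + 4  [with Heat=3, Speed=2]  = 6; Defects = -Wear + Speed - 2Heat  [with Wear=6, Speed=2, Heat=3]  = -10.
Change = -6 − (-10) = 4.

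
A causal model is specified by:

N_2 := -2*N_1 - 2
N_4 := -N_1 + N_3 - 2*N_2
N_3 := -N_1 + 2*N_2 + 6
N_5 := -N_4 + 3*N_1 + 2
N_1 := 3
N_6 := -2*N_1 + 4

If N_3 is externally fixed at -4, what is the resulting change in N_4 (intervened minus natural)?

The intervention breaks the incoming arrows to N_3: N_3 := -N_1 + 2*N_2 + 6 no longer applies, and N_3 = -4.
N_2 = -2*N_1 - 2  [with N_1=3]  = -8
N_4 = -N_1 + N_3 - 2*N_2  [with N_1=3, N_3=-4, N_2=-8]  = 9
Without intervention: N_2 = -2*N_1 - 2  [with N_1=3]  = -8; N_3 = -N_1 + 2*N_2 + 6  [with N_1=3, N_2=-8]  = -13; N_4 = -N_1 + N_3 - 2*N_2  [with N_1=3, N_3=-13, N_2=-8]  = 0.
Change = 9 − 0 = 9.

9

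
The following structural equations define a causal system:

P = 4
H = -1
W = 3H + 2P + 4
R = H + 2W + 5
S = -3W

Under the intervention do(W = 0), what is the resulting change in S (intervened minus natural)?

do(W=0) replaces the equation W = 3H + 2P + 4 with the constant W = 0.
S = -3W  [with W=0]  = 0
Without intervention: W = 3H + 2P + 4  [with H=-1, P=4]  = 9; S = -3W  [with W=9]  = -27.
Change = 0 − (-27) = 27.

27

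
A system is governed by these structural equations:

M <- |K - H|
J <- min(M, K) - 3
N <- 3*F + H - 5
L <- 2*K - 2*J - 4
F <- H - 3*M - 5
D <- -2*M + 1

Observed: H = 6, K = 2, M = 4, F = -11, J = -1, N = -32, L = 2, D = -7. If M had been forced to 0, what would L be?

The intervention breaks the incoming arrows to M: M <- |K - H| no longer applies, and M = 0.
J = min(M, K) - 3  [with M=0, K=2]  = -3
L = 2*K - 2*J - 4  [with K=2, J=-3]  = 6

6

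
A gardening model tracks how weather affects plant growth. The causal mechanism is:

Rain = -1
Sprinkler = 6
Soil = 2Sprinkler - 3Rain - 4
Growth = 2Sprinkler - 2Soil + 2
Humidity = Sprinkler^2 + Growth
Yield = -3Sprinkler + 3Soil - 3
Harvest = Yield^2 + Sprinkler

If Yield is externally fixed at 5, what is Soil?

11

do(Yield=5) replaces the equation Yield = -3Sprinkler + 3Soil - 3 with the constant Yield = 5.
Soil is not downstream of the intervention, so its value is determined by the original equations.
Soil = 2Sprinkler - 3Rain - 4  [with Sprinkler=6, Rain=-1]  = 11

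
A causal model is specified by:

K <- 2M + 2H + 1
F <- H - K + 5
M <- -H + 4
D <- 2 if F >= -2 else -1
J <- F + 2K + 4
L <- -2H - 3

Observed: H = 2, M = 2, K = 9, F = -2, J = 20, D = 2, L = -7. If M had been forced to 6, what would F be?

-10

Under do(M=6), the mechanism M <- -H + 4 is discarded; M is fixed at 6.
K = 2M + 2H + 1  [with M=6, H=2]  = 17
F = H - K + 5  [with H=2, K=17]  = -10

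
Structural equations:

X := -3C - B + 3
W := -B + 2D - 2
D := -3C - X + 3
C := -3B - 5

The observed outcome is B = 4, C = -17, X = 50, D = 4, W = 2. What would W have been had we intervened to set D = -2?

Intervening sets D = -2 and removes its equation (D := -3C - X + 3).
W = -B + 2D - 2  [with B=4, D=-2]  = -10

-10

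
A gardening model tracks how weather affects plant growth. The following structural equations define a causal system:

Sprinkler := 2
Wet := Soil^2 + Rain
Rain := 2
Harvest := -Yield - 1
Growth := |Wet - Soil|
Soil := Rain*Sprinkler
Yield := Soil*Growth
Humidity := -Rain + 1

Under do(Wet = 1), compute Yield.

12

The intervention breaks the incoming arrows to Wet: Wet := Soil^2 + Rain no longer applies, and Wet = 1.
Soil = Rain*Sprinkler  [with Rain=2, Sprinkler=2]  = 4
Growth = |Wet - Soil|  [with Wet=1, Soil=4]  = 3
Yield = Soil*Growth  [with Soil=4, Growth=3]  = 12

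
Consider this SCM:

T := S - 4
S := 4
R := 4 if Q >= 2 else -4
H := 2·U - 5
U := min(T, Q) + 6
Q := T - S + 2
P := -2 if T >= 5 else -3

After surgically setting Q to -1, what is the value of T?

0

Under do(Q=-1), the mechanism Q := T - S + 2 is discarded; Q is fixed at -1.
Since T is not a descendant of the intervened variable, it is unaffected.
T = S - 4  [with S=4]  = 0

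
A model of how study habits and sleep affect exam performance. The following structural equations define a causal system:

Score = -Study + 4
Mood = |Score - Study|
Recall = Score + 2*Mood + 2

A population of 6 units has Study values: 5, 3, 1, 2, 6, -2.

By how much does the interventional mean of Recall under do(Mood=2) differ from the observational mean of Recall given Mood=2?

-0.5

do(Mood=2) breaks Mood's dependence on Study. With Mood=2 fixed, Recall across the units is 5, 7, 9, 8, 4, 12, mean 7.5.
Observing Mood=2 restricts to units where Mood's equation naturally yields 2: Study ∈ {3, 1}. In that subpopulation Recall = 7, 9, mean 8.
Difference = 7.5 − 8 = -0.5.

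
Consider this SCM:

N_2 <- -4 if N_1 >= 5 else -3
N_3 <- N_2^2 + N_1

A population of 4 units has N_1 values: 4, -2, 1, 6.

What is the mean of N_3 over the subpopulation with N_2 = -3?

10

E[N_3|N_2=-3] averages over only the 3 units with N_2=-3 (N_1 = 4, -2, 1): N_3 = 13, 7, 10, mean 10.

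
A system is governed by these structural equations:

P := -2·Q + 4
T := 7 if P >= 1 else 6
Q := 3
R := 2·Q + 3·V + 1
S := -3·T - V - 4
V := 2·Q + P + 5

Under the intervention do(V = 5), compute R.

22

Under do(V=5), the mechanism V := 2·Q + P + 5 is discarded; V is fixed at 5.
R = 2·Q + 3·V + 1  [with Q=3, V=5]  = 22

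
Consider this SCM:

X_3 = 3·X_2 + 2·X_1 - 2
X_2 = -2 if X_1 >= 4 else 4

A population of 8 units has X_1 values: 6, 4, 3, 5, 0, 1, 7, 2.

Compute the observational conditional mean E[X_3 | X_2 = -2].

3

Observing X_2=-2 restricts to units where X_2's equation naturally yields -2: X_1 ∈ {6, 4, 5, 7}. In that subpopulation X_3 = 4, 0, 2, 6, mean 3.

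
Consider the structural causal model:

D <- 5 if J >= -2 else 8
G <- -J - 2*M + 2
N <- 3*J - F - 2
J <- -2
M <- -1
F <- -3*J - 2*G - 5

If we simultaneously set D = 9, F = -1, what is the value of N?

Setting D = 9, F = -1 by intervention discards those variables' equations.
N = 3*J - F - 2  [with J=-2, F=-1]  = -7

-7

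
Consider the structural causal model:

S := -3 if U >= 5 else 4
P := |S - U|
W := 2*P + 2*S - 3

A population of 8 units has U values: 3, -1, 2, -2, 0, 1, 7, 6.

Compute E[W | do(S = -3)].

1

do(S=-3) breaks S's dependence on U. With S=-3 fixed, W across the units is 3, -5, 1, -7, -3, -1, 11, 9, mean 1.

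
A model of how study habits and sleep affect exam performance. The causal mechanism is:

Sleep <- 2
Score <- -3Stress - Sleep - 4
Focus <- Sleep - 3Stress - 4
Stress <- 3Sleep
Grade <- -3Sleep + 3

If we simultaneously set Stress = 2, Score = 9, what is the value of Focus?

-8

The joint intervention fixes Stress = 2, Score = 9, removing each variable's own equation.
Focus = Sleep - 3Stress - 4  [with Sleep=2, Stress=2]  = -8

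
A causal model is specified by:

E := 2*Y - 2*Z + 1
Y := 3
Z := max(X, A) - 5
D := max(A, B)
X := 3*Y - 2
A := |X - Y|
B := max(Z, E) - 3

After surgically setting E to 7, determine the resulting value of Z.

2

The intervention breaks the incoming arrows to E: E := 2*Y - 2*Z + 1 no longer applies, and E = 7.
Since Z is not a descendant of the intervened variable, it is unaffected.
X = 3*Y - 2  [with Y=3]  = 7
A = |X - Y|  [with X=7, Y=3]  = 4
Z = max(X, A) - 5  [with X=7, A=4]  = 2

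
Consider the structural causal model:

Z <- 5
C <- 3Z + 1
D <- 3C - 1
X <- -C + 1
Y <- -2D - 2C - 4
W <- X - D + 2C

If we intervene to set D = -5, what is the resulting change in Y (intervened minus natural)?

do(D=-5) replaces the equation D <- 3C - 1 with the constant D = -5.
C = 3Z + 1  [with Z=5]  = 16
Y = -2D - 2C - 4  [with D=-5, C=16]  = -26
Without intervention: C = 3Z + 1  [with Z=5]  = 16; D = 3C - 1  [with C=16]  = 47; Y = -2D - 2C - 4  [with D=47, C=16]  = -130.
Change = -26 − (-130) = 104.

104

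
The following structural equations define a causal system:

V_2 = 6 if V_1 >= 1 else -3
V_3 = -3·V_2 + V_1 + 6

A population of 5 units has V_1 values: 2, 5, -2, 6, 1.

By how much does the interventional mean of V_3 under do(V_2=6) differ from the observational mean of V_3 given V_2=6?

Under do(V_2=6), V_2's equation is replaced by V_2=6 for every unit. Per-unit V_3: -10, -7, -14, -6, -11. Mean = -9.6.
Conditioning on V_2=6 selects the 4 unit(s) with V_1 ∈ {2, 5, 6, 1}. Their V_3 values: -10, -7, -6, -11. Mean = -8.5.
Difference = -9.6 − (-8.5) = -1.1.

-1.1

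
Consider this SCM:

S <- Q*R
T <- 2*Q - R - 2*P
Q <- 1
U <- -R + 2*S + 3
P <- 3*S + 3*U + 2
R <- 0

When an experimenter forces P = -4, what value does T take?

The intervention breaks the incoming arrows to P: P <- 3*S + 3*U + 2 no longer applies, and P = -4.
T = 2*Q - R - 2*P  [with Q=1, R=0, P=-4]  = 10

10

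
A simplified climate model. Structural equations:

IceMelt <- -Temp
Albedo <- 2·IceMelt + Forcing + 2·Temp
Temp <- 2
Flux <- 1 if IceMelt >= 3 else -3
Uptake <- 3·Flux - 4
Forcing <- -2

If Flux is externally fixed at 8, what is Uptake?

20

The intervention breaks the incoming arrows to Flux: Flux <- 1 if IceMelt >= 3 else -3 no longer applies, and Flux = 8.
Uptake = 3·Flux - 4  [with Flux=8]  = 20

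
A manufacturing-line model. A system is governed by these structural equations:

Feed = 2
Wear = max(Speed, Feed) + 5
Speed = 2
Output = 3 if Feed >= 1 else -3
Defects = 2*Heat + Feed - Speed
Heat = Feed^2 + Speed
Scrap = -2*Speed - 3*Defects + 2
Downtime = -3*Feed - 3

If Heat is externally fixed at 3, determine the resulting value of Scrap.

-20

The intervention breaks the incoming arrows to Heat: Heat = Feed^2 + Speed no longer applies, and Heat = 3.
Defects = 2*Heat + Feed - Speed  [with Heat=3, Feed=2, Speed=2]  = 6
Scrap = -2*Speed - 3*Defects + 2  [with Speed=2, Defects=6]  = -20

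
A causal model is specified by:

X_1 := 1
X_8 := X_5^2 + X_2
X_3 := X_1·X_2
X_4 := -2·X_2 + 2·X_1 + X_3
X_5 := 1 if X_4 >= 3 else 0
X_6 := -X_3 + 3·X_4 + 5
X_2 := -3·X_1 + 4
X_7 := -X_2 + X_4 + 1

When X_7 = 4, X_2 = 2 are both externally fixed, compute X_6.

Under do(X_7 = 4, X_2 = 2), each intervened variable's structural equation is replaced by its fixed value.
X_3 = X_1·X_2  [with X_1=1, X_2=2]  = 2
X_4 = -2·X_2 + 2·X_1 + X_3  [with X_2=2, X_1=1, X_3=2]  = 0
X_6 = -X_3 + 3·X_4 + 5  [with X_3=2, X_4=0]  = 3

3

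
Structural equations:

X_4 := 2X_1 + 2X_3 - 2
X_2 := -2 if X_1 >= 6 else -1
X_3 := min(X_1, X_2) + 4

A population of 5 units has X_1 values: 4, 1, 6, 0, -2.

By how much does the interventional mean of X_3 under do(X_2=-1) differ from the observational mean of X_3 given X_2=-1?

0.05

The intervention sets X_2=-1 in all 5 units regardless of X_1. Recomputing X_3 per unit gives 3, 3, 3, 3, 2; average 2.8.
Conditioning on X_2=-1 selects the 4 unit(s) with X_1 ∈ {4, 1, 0, -2}. Their X_3 values: 3, 3, 3, 2. Mean = 2.75.
Difference = 2.8 − 2.75 = 0.05.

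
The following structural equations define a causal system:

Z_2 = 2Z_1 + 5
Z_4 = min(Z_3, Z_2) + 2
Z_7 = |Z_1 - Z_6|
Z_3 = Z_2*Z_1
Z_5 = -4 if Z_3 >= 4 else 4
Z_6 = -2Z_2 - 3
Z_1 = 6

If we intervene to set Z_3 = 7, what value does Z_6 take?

-37

The intervention breaks the incoming arrows to Z_3: Z_3 = Z_2*Z_1 no longer applies, and Z_3 = 7.
No directed path runs from Z_3 to Z_6, so Z_6 keeps its natural value.
Z_2 = 2Z_1 + 5  [with Z_1=6]  = 17
Z_6 = -2Z_2 - 3  [with Z_2=17]  = -37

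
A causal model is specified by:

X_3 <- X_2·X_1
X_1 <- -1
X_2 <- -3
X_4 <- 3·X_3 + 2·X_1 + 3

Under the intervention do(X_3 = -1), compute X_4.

-2

The intervention breaks the incoming arrows to X_3: X_3 <- X_2·X_1 no longer applies, and X_3 = -1.
X_4 = 3·X_3 + 2·X_1 + 3  [with X_3=-1, X_1=-1]  = -2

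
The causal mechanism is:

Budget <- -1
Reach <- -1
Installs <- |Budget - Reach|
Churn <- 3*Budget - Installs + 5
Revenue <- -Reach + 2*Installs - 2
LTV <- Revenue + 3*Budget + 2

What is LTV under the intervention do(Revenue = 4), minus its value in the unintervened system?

The intervention breaks the incoming arrows to Revenue: Revenue <- -Reach + 2*Installs - 2 no longer applies, and Revenue = 4.
LTV = Revenue + 3*Budget + 2  [with Revenue=4, Budget=-1]  = 3
Without intervention: Installs = |Budget - Reach|  [with Budget=-1, Reach=-1]  = 0; Revenue = -Reach + 2*Installs - 2  [with Reach=-1, Installs=0]  = -1; LTV = Revenue + 3*Budget + 2  [with Revenue=-1, Budget=-1]  = -2.
Change = 3 − (-2) = 5.

5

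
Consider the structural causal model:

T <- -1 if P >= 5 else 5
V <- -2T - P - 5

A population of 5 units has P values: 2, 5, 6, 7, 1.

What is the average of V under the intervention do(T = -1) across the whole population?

Every unit gets T=-1 under the intervention. V values become -5, -8, -9, -10, -4; E[V|do(T=-1)] = -7.2.

-7.2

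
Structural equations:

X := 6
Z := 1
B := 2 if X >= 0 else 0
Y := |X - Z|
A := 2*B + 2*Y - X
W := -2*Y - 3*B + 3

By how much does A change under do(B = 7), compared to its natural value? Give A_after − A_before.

do(B=7) replaces the equation B := 2 if X >= 0 else 0 with the constant B = 7.
Y = |X - Z|  [with X=6, Z=1]  = 5
A = 2*B + 2*Y - X  [with B=7, Y=5, X=6]  = 18
Without intervention: B = 2 if X >= 0 else 0  [with X=6]  = 2; Y = |X - Z|  [with X=6, Z=1]  = 5; A = 2*B + 2*Y - X  [with B=2, Y=5, X=6]  = 8.
Change = 18 − 8 = 10.

10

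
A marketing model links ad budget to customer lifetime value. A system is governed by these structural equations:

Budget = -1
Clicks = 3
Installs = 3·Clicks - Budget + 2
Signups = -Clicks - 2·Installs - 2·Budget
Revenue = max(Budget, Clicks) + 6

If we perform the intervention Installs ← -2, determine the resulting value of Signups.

3

The intervention breaks the incoming arrows to Installs: Installs = 3·Clicks - Budget + 2 no longer applies, and Installs = -2.
Signups = -Clicks - 2·Installs - 2·Budget  [with Clicks=3, Installs=-2, Budget=-1]  = 3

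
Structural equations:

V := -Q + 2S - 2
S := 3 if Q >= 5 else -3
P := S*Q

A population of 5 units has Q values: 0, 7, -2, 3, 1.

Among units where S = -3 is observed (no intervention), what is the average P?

E[P|S=-3] averages over only the 4 units with S=-3 (Q = 0, -2, 3, 1): P = 0, 6, -9, -3, mean -1.5.

-1.5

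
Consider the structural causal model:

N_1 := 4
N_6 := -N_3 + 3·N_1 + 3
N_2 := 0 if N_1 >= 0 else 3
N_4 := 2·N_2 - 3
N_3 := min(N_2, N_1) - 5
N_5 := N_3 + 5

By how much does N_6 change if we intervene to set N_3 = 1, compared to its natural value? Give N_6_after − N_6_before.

-6

The intervention breaks the incoming arrows to N_3: N_3 := min(N_2, N_1) - 5 no longer applies, and N_3 = 1.
N_6 = -N_3 + 3·N_1 + 3  [with N_3=1, N_1=4]  = 14
Without intervention: N_2 = 0 if N_1 >= 0 else 3  [with N_1=4]  = 0; N_3 = min(N_2, N_1) - 5  [with N_2=0, N_1=4]  = -5; N_6 = -N_3 + 3·N_1 + 3  [with N_3=-5, N_1=4]  = 20.
Change = 14 − 20 = -6.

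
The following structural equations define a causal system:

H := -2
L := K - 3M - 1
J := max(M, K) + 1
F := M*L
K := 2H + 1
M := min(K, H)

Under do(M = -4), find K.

Under do(M=-4), the mechanism M := min(K, H) is discarded; M is fixed at -4.
Since K is not a descendant of the intervened variable, it is unaffected.
K = 2H + 1  [with H=-2]  = -3

-3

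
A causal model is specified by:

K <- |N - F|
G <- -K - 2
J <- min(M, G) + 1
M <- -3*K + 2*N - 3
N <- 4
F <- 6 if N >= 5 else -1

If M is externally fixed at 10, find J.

Under do(M=10), the mechanism M <- -3*K + 2*N - 3 is discarded; M is fixed at 10.
F = 6 if N >= 5 else -1  [with N=4]  = -1
K = |N - F|  [with N=4, F=-1]  = 5
G = -K - 2  [with K=5]  = -7
J = min(M, G) + 1  [with M=10, G=-7]  = -6

-6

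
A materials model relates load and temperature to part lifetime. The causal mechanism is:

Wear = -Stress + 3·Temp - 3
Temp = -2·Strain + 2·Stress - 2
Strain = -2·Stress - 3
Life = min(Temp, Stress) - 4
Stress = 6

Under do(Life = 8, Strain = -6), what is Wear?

57

Setting Life = 8, Strain = -6 by intervention discards those variables' equations.
Temp = -2·Strain + 2·Stress - 2  [with Strain=-6, Stress=6]  = 22
Wear = -Stress + 3·Temp - 3  [with Stress=6, Temp=22]  = 57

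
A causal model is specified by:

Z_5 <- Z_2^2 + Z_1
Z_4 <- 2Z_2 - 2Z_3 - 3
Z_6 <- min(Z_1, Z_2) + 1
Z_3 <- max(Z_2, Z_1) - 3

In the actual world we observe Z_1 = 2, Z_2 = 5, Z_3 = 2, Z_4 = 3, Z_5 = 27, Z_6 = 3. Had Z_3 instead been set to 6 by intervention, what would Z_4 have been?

The intervention breaks the incoming arrows to Z_3: Z_3 <- max(Z_2, Z_1) - 3 no longer applies, and Z_3 = 6.
Z_4 = 2Z_2 - 2Z_3 - 3  [with Z_2=5, Z_3=6]  = -5

-5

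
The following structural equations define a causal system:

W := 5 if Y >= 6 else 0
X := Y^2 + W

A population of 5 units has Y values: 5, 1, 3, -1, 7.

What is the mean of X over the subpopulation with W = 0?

9

Conditioning on W=0 selects the 4 unit(s) with Y ∈ {5, 1, 3, -1}. Their X values: 25, 1, 9, 1. Mean = 9.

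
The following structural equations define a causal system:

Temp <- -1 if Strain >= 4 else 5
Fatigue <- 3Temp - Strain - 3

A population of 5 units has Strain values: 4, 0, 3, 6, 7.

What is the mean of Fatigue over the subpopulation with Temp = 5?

Conditioning on Temp=5 selects the 2 unit(s) with Strain ∈ {0, 3}. Their Fatigue values: 12, 9. Mean = 10.5.

10.5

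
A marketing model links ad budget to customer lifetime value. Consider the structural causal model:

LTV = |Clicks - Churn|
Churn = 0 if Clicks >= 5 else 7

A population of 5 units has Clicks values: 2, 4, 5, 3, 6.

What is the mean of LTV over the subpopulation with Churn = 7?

4

Conditioning on Churn=7 selects the 3 unit(s) with Clicks ∈ {2, 4, 3}. Their LTV values: 5, 3, 4. Mean = 4.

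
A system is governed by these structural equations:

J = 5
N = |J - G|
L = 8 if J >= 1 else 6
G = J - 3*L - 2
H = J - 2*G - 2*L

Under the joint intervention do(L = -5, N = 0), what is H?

-21

The joint intervention fixes L = -5, N = 0, removing each variable's own equation.
G = J - 3*L - 2  [with J=5, L=-5]  = 18
H = J - 2*G - 2*L  [with J=5, G=18, L=-5]  = -21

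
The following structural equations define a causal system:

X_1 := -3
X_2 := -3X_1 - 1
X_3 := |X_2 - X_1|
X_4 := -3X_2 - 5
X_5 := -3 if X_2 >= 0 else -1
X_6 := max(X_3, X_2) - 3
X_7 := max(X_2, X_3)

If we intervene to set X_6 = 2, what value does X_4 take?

do(X_6=2) replaces the equation X_6 := max(X_3, X_2) - 3 with the constant X_6 = 2.
No directed path runs from X_6 to X_4, so X_4 keeps its natural value.
X_2 = -3X_1 - 1  [with X_1=-3]  = 8
X_4 = -3X_2 - 5  [with X_2=8]  = -29

-29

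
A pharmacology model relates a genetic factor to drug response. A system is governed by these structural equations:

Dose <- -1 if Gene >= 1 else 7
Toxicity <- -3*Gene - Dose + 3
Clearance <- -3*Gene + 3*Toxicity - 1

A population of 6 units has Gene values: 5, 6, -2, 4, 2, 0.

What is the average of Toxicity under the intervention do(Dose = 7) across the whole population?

-11.5

Every unit gets Dose=7 under the intervention. Toxicity values become -19, -22, 2, -16, -10, -4; E[Toxicity|do(Dose=7)] = -11.5.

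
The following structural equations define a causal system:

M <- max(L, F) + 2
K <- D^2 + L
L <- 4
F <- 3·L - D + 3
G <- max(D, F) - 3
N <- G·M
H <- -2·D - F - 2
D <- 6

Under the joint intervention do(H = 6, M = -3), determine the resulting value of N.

Under do(H = 6, M = -3), each intervened variable's structural equation is replaced by its fixed value.
F = 3·L - D + 3  [with L=4, D=6]  = 9
G = max(D, F) - 3  [with D=6, F=9]  = 6
N = G·M  [with G=6, M=-3]  = -18

-18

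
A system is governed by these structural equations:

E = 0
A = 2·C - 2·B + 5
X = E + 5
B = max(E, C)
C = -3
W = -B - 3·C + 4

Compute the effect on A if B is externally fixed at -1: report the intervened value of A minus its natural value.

2

The intervention breaks the incoming arrows to B: B = max(E, C) no longer applies, and B = -1.
A = 2·C - 2·B + 5  [with C=-3, B=-1]  = 1
Without intervention: B = max(E, C)  [with E=0, C=-3]  = 0; A = 2·C - 2·B + 5  [with C=-3, B=0]  = -1.
Change = 1 − (-1) = 2.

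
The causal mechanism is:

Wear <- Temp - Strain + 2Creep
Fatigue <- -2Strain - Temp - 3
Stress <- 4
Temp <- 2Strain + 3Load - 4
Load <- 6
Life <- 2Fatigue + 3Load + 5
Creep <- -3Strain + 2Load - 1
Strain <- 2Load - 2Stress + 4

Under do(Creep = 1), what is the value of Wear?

The intervention breaks the incoming arrows to Creep: Creep <- -3Strain + 2Load - 1 no longer applies, and Creep = 1.
Strain = 2Load - 2Stress + 4  [with Load=6, Stress=4]  = 8
Temp = 2Strain + 3Load - 4  [with Strain=8, Load=6]  = 30
Wear = Temp - Strain + 2Creep  [with Temp=30, Strain=8, Creep=1]  = 24

24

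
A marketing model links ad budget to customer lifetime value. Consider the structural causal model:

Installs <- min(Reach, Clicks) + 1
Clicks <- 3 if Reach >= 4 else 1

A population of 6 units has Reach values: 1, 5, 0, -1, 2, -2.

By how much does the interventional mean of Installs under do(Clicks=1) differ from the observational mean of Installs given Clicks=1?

0.2

Every unit gets Clicks=1 under the intervention. Installs values become 2, 2, 1, 0, 2, -1; E[Installs|do(Clicks=1)] = 1.
Conditioning on Clicks=1 selects the 5 unit(s) with Reach ∈ {1, 0, -1, 2, -2}. Their Installs values: 2, 1, 0, 2, -1. Mean = 0.8.
Difference = 1 − 0.8 = 0.2.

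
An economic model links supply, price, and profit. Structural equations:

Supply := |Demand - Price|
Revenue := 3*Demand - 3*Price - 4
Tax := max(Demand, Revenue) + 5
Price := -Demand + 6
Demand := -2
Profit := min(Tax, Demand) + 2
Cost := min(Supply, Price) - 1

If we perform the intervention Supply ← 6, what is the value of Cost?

5

The intervention breaks the incoming arrows to Supply: Supply := |Demand - Price| no longer applies, and Supply = 6.
Price = -Demand + 6  [with Demand=-2]  = 8
Cost = min(Supply, Price) - 1  [with Supply=6, Price=8]  = 5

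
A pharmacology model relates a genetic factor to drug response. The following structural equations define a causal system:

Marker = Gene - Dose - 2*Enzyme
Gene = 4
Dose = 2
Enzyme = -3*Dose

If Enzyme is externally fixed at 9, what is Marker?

-16

The intervention breaks the incoming arrows to Enzyme: Enzyme = -3*Dose no longer applies, and Enzyme = 9.
Marker = Gene - Dose - 2*Enzyme  [with Gene=4, Dose=2, Enzyme=9]  = -16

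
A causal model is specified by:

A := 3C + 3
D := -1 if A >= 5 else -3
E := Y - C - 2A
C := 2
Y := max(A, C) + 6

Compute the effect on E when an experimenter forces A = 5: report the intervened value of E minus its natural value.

4

Under do(A=5), the mechanism A := 3C + 3 is discarded; A is fixed at 5.
Y = max(A, C) + 6  [with A=5, C=2]  = 11
E = Y - C - 2A  [with Y=11, C=2, A=5]  = -1
Without intervention: A = 3C + 3  [with C=2]  = 9; Y = max(A, C) + 6  [with A=9, C=2]  = 15; E = Y - C - 2A  [with Y=15, C=2, A=9]  = -5.
Change = -1 − (-5) = 4.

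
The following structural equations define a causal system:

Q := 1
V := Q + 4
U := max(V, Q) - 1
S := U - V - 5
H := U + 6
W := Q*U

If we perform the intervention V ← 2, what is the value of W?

Under do(V=2), the mechanism V := Q + 4 is discarded; V is fixed at 2.
U = max(V, Q) - 1  [with V=2, Q=1]  = 1
W = Q*U  [with Q=1, U=1]  = 1

1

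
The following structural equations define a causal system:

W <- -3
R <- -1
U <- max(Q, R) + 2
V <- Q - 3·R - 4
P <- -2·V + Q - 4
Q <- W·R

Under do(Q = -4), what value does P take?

The intervention breaks the incoming arrows to Q: Q <- W·R no longer applies, and Q = -4.
V = Q - 3·R - 4  [with Q=-4, R=-1]  = -5
P = -2·V + Q - 4  [with V=-5, Q=-4]  = 2

2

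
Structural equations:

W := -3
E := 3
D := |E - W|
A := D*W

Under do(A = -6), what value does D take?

Under do(A=-6), the mechanism A := D*W is discarded; A is fixed at -6.
Since D is not a descendant of the intervened variable, it is unaffected.
D = |E - W|  [with E=3, W=-3]  = 6

6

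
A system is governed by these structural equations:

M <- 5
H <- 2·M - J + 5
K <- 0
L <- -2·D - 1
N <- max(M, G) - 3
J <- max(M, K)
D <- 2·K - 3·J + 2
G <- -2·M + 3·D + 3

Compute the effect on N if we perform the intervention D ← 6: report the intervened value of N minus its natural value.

Under do(D=6), the mechanism D <- 2·K - 3·J + 2 is discarded; D is fixed at 6.
G = -2·M + 3·D + 3  [with M=5, D=6]  = 11
N = max(M, G) - 3  [with M=5, G=11]  = 8
Without intervention: J = max(M, K)  [with M=5, K=0]  = 5; D = 2·K - 3·J + 2  [with K=0, J=5]  = -13; G = -2·M + 3·D + 3  [with M=5, D=-13]  = -46; N = max(M, G) - 3  [with M=5, G=-46]  = 2.
Change = 8 − 2 = 6.

6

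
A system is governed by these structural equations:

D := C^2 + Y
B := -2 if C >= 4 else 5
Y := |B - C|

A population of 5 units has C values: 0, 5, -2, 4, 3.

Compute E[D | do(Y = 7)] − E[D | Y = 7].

-3.7

The intervention sets Y=7 in all 5 units regardless of C. Recomputing D per unit gives 7, 32, 11, 23, 16; average 17.8.
Conditioning on Y=7 selects the 2 unit(s) with C ∈ {5, -2}. Their D values: 32, 11. Mean = 21.5.
Difference = 17.8 − 21.5 = -3.7.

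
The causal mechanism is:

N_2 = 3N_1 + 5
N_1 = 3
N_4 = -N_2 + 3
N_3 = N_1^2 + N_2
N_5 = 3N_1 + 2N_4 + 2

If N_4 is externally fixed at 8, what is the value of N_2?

The intervention breaks the incoming arrows to N_4: N_4 = -N_2 + 3 no longer applies, and N_4 = 8.
Since N_2 is not a descendant of the intervened variable, it is unaffected.
N_2 = 3N_1 + 5  [with N_1=3]  = 14

14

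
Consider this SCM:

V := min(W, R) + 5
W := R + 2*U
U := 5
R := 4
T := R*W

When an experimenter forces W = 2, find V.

do(W=2) replaces the equation W := R + 2*U with the constant W = 2.
V = min(W, R) + 5  [with W=2, R=4]  = 7

7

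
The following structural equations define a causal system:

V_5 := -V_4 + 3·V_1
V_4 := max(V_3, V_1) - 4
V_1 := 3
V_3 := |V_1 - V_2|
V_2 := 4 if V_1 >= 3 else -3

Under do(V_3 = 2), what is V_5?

do(V_3=2) replaces the equation V_3 := |V_1 - V_2| with the constant V_3 = 2.
V_4 = max(V_3, V_1) - 4  [with V_3=2, V_1=3]  = -1
V_5 = -V_4 + 3·V_1  [with V_4=-1, V_1=3]  = 10

10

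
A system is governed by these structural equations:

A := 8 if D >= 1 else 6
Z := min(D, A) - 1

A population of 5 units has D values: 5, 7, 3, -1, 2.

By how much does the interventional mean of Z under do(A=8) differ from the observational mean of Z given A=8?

Under do(A=8), A's equation is replaced by A=8 for every unit. Per-unit Z: 4, 6, 2, -2, 1. Mean = 2.2.
Conditioning on A=8 selects the 4 unit(s) with D ∈ {5, 7, 3, 2}. Their Z values: 4, 6, 2, 1. Mean = 3.25.
Difference = 2.2 − 3.25 = -1.05.

-1.05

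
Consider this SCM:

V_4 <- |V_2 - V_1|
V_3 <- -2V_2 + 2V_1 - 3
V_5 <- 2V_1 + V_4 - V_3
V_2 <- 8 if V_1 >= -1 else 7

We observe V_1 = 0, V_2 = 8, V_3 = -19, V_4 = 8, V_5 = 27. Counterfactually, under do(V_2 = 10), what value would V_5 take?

33

do(V_2=10) replaces the equation V_2 <- 8 if V_1 >= -1 else 7 with the constant V_2 = 10.
V_3 = -2V_2 + 2V_1 - 3  [with V_2=10, V_1=0]  = -23
V_4 = |V_2 - V_1|  [with V_2=10, V_1=0]  = 10
V_5 = 2V_1 + V_4 - V_3  [with V_1=0, V_4=10, V_3=-23]  = 33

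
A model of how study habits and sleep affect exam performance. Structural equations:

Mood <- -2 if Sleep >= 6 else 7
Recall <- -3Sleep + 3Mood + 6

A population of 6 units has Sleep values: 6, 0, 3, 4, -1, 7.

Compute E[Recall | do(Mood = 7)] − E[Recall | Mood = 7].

-5

Under do(Mood=7), Mood's equation is replaced by Mood=7 for every unit. Per-unit Recall: 9, 27, 18, 15, 30, 6. Mean = 17.5.
Observing Mood=7 restricts to units where Mood's equation naturally yields 7: Sleep ∈ {0, 3, 4, -1}. In that subpopulation Recall = 27, 18, 15, 30, mean 22.5.
Difference = 17.5 − 22.5 = -5.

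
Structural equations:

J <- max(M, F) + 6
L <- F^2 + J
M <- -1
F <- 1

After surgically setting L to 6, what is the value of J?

Under do(L=6), the mechanism L <- F^2 + J is discarded; L is fixed at 6.
Since J is not a descendant of the intervened variable, it is unaffected.
J = max(M, F) + 6  [with M=-1, F=1]  = 7

7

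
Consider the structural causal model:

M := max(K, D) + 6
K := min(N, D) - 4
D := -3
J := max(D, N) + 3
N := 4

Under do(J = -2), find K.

The intervention breaks the incoming arrows to J: J := max(D, N) + 3 no longer applies, and J = -2.
K is not downstream of the intervention, so its value is determined by the original equations.
K = min(N, D) - 4  [with N=4, D=-3]  = -7

-7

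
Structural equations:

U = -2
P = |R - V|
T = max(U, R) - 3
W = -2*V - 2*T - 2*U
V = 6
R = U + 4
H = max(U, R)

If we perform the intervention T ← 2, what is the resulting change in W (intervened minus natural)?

The intervention breaks the incoming arrows to T: T = max(U, R) - 3 no longer applies, and T = 2.
W = -2*V - 2*T - 2*U  [with V=6, T=2, U=-2]  = -12
Without intervention: R = U + 4  [with U=-2]  = 2; T = max(U, R) - 3  [with U=-2, R=2]  = -1; W = -2*V - 2*T - 2*U  [with V=6, T=-1, U=-2]  = -6.
Change = -12 − (-6) = -6.

-6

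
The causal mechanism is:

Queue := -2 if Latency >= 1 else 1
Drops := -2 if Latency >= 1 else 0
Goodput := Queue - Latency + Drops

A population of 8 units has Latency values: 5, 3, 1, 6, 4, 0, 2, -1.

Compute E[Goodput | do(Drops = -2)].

The intervention sets Drops=-2 in all 8 units regardless of Latency. Recomputing Goodput per unit gives -9, -7, -5, -10, -8, -1, -6, 0; average -5.75.

-5.75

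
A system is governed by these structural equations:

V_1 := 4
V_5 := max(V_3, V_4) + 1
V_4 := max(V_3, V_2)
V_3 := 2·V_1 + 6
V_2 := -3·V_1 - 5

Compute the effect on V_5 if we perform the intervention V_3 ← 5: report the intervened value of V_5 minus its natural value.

-9

do(V_3=5) replaces the equation V_3 := 2·V_1 + 6 with the constant V_3 = 5.
V_2 = -3·V_1 - 5  [with V_1=4]  = -17
V_4 = max(V_3, V_2)  [with V_3=5, V_2=-17]  = 5
V_5 = max(V_3, V_4) + 1  [with V_3=5, V_4=5]  = 6
Without intervention: V_2 = -3·V_1 - 5  [with V_1=4]  = -17; V_3 = 2·V_1 + 6  [with V_1=4]  = 14; V_4 = max(V_3, V_2)  [with V_3=14, V_2=-17]  = 14; V_5 = max(V_3, V_4) + 1  [with V_3=14, V_4=14]  = 15.
Change = 6 − 15 = -9.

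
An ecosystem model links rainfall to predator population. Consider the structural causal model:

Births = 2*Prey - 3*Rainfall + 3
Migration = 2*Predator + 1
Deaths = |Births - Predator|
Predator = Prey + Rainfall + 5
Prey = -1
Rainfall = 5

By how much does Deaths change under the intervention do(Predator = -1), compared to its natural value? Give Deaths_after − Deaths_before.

do(Predator=-1) replaces the equation Predator = Prey + Rainfall + 5 with the constant Predator = -1.
Births = 2*Prey - 3*Rainfall + 3  [with Prey=-1, Rainfall=5]  = -14
Deaths = |Births - Predator|  [with Births=-14, Predator=-1]  = 13
Without intervention: Predator = Prey + Rainfall + 5  [with Prey=-1, Rainfall=5]  = 9; Births = 2*Prey - 3*Rainfall + 3  [with Prey=-1, Rainfall=5]  = -14; Deaths = |Births - Predator|  [with Births=-14, Predator=9]  = 23.
Change = 13 − 23 = -10.

-10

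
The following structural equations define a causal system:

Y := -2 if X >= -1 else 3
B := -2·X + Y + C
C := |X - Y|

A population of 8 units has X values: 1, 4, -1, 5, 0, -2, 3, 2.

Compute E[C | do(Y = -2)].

3.5

Every unit gets Y=-2 under the intervention. C values become 3, 6, 1, 7, 2, 0, 5, 4; E[C|do(Y=-2)] = 3.5.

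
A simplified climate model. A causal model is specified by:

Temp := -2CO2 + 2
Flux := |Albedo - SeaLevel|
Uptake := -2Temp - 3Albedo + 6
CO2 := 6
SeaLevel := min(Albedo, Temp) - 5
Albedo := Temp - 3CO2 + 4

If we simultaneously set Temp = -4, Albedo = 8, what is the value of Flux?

17

Under do(Temp = -4, Albedo = 8), each intervened variable's structural equation is replaced by its fixed value.
SeaLevel = min(Albedo, Temp) - 5  [with Albedo=8, Temp=-4]  = -9
Flux = |Albedo - SeaLevel|  [with Albedo=8, SeaLevel=-9]  = 17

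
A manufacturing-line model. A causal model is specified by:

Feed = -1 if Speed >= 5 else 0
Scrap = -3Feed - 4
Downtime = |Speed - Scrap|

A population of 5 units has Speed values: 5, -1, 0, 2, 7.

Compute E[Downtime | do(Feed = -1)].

The intervention sets Feed=-1 in all 5 units regardless of Speed. Recomputing Downtime per unit gives 6, 0, 1, 3, 8; average 3.6.

3.6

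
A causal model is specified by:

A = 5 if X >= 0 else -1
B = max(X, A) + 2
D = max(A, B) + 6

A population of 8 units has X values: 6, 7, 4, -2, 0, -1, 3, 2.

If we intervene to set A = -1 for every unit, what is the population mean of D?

Under do(A=-1), A's equation is replaced by A=-1 for every unit. Per-unit D: 14, 15, 12, 7, 8, 7, 11, 10. Mean = 10.5.

10.5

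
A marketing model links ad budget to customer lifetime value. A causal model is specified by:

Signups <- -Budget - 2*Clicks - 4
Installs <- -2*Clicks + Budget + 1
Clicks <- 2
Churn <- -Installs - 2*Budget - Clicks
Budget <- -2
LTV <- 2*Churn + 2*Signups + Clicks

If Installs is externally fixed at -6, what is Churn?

8

do(Installs=-6) replaces the equation Installs <- -2*Clicks + Budget + 1 with the constant Installs = -6.
Churn = -Installs - 2*Budget - Clicks  [with Installs=-6, Budget=-2, Clicks=2]  = 8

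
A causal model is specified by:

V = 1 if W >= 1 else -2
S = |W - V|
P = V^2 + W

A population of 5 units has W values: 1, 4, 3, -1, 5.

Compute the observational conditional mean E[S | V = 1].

Conditioning on V=1 selects the 4 unit(s) with W ∈ {1, 4, 3, 5}. Their S values: 0, 3, 2, 4. Mean = 2.25.

2.25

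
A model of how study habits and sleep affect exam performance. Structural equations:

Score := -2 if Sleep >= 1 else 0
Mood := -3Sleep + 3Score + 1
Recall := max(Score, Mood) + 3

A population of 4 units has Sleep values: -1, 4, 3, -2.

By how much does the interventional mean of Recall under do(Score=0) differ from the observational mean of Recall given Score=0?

-2.75

The intervention sets Score=0 in all 4 units regardless of Sleep. Recomputing Recall per unit gives 7, 3, 3, 10; average 5.75.
Conditioning on Score=0 selects the 2 unit(s) with Sleep ∈ {-1, -2}. Their Recall values: 7, 10. Mean = 8.5.
Difference = 5.75 − 8.5 = -2.75.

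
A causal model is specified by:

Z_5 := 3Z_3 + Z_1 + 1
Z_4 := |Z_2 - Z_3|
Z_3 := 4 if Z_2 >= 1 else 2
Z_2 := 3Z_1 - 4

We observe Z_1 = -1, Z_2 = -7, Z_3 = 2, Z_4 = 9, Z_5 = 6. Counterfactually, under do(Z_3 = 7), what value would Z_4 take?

The intervention breaks the incoming arrows to Z_3: Z_3 := 4 if Z_2 >= 1 else 2 no longer applies, and Z_3 = 7.
Z_2 = 3Z_1 - 4  [with Z_1=-1]  = -7
Z_4 = |Z_2 - Z_3|  [with Z_2=-7, Z_3=7]  = 14

14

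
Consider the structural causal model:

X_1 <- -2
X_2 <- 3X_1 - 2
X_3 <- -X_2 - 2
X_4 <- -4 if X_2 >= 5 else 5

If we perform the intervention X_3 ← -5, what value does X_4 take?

The intervention breaks the incoming arrows to X_3: X_3 <- -X_2 - 2 no longer applies, and X_3 = -5.
X_4 is not downstream of the intervention, so its value is determined by the original equations.
X_2 = 3X_1 - 2  [with X_1=-2]  = -8
X_4 = -4 if X_2 >= 5 else 5  [with X_2=-8]  = 5

5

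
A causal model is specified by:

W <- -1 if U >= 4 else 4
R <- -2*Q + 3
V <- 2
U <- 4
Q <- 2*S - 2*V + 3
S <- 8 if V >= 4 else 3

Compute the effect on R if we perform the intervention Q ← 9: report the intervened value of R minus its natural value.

-8

Under do(Q=9), the mechanism Q <- 2*S - 2*V + 3 is discarded; Q is fixed at 9.
R = -2*Q + 3  [with Q=9]  = -15
Without intervention: S = 8 if V >= 4 else 3  [with V=2]  = 3; Q = 2*S - 2*V + 3  [with S=3, V=2]  = 5; R = -2*Q + 3  [with Q=5]  = -7.
Change = -15 − (-7) = -8.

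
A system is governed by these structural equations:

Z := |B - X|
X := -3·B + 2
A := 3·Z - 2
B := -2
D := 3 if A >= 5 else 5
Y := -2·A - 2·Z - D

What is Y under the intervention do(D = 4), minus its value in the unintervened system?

-1

The intervention breaks the incoming arrows to D: D := 3 if A >= 5 else 5 no longer applies, and D = 4.
X = -3·B + 2  [with B=-2]  = 8
Z = |B - X|  [with B=-2, X=8]  = 10
A = 3·Z - 2  [with Z=10]  = 28
Y = -2·A - 2·Z - D  [with A=28, Z=10, D=4]  = -80
Without intervention: X = -3·B + 2  [with B=-2]  = 8; Z = |B - X|  [with B=-2, X=8]  = 10; A = 3·Z - 2  [with Z=10]  = 28; D = 3 if A >= 5 else 5  [with A=28]  = 3; Y = -2·A - 2·Z - D  [with A=28, Z=10, D=3]  = -79.
Change = -80 − (-79) = -1.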